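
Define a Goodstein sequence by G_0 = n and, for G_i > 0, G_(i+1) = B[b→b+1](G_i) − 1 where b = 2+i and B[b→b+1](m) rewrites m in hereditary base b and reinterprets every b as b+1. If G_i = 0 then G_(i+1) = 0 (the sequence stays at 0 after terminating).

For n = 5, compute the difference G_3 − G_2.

212

base 2: 5 = 2^2 + 1; at 3: 3^3 + 1 = 28; next = 27
base 3: 27 = 3^3; at 4: 4^4 = 256; next = 255
base 4: 255 = 3·4^3 + 3·4^2 + 3·4 + 3; at 5: 3·5^3 + 3·5^2 + 3·5 + 3 = 468; next = 467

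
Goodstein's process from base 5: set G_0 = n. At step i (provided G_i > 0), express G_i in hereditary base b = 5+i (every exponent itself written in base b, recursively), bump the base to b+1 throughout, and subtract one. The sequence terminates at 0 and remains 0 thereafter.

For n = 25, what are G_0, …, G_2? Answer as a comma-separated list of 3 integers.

25, 35, 39

base 5: 25 = 5^2; at 6: 6^2 = 36; next = 35
base 6: 35 = 5·6 + 5; at 7: 5·7 + 5 = 40; next = 39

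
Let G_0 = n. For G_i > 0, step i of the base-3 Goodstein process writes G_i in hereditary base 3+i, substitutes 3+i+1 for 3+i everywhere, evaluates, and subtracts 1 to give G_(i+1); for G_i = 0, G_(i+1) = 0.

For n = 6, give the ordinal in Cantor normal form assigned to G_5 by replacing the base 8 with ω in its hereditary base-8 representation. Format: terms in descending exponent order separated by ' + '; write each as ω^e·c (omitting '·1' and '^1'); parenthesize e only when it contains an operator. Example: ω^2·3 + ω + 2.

[0] 6 ≡ 2·3 (base 3). Lift 4: 8. −1: 7.
[1] 7 ≡ 4 + 3 (base 4). Lift 5: 8. −1: 7.
[2] 7 ≡ 5 + 2 (base 5). Lift 6: 8. −1: 7.
[3] 7 ≡ 6 + 1 (base 6). Lift 7: 8. −1: 7.
[4] 7 ≡ 7 (base 7). Lift 8: 8. −1: 7.

7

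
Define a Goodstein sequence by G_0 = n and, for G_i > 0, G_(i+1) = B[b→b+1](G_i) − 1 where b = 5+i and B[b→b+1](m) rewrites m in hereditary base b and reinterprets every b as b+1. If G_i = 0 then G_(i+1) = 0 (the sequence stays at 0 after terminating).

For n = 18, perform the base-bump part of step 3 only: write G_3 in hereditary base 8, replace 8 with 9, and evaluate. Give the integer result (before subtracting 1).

step 0: 18 = 3·5 + 3; sub 6 for 5: 3·6 + 3; = 21; G_1 = 21−1 = 20
step 1: 20 = 3·6 + 2; sub 7 for 6: 3·7 + 2; = 23; G_2 = 23−1 = 22
step 2: 22 = 3·7 + 1; sub 8 for 7: 3·8 + 1; = 25; G_3 = 25−1 = 24

27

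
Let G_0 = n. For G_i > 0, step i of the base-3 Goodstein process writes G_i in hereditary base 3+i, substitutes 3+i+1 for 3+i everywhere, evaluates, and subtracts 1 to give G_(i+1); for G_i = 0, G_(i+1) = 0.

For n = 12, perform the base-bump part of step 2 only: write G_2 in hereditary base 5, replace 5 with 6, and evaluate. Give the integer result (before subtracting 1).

38

(0) 12|_3 = 3^2 + 3 ↦ 4^2 + 4|_4 = 20 ⇒ 19
(1) 19|_4 = 4^2 + 3 ↦ 5^2 + 3|_5 = 28 ⇒ 27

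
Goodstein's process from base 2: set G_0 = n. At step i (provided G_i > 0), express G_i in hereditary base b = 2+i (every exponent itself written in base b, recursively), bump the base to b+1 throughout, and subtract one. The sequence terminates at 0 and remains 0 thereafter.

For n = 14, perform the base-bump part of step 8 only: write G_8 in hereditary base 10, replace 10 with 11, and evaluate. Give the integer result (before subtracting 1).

base 2: 14 = 2^(2 + 1) + 2^2 + 2; at 3: 3^(3 + 1) + 3^3 + 3 = 111; next = 110
base 3: 110 = 3^(3 + 1) + 3^3 + 2; at 4: 4^(4 + 1) + 4^4 + 2 = 1282; next = 1281
base 4: 1281 = 4^(4 + 1) + 4^4 + 1; at 5: 5^(5 + 1) + 5^5 + 1 = 18751; next = 18750
base 5: 18750 = 5^(5 + 1) + 5^5; at 6: 6^(6 + 1) + 6^6 = 326592; next = 326591
base 6: 326591 = 6^(6 + 1) + 5·6^5 + 5·6^4 + 5·6^3 + 5·6^2 + 5·6 + 5; at 7: 7^(7 + 1) + 5·7^5 + 5·7^4 + 5·7^3 + 5·7^2 + 5·7 + 5 = 5862841; next = 5862840
base 7: 5862840 = 7^(7 + 1) + 5·7^5 + 5·7^4 + 5·7^3 + 5·7^2 + 5·7 + 4; at 8: 8^(8 + 1) + 5·8^5 + 5·8^4 + 5·8^3 + 5·8^2 + 5·8 + 4 = 134404972; next = 134404971
base 8: 134404971 = 8^(8 + 1) + 5·8^5 + 5·8^4 + 5·8^3 + 5·8^2 + 5·8 + 3; at 9: 9^(9 + 1) + 5·9^5 + 5·9^4 + 5·9^3 + 5·9^2 + 5·9 + 3 = 3487116549; next = 3487116548
base 9: 3487116548 = 9^(9 + 1) + 5·9^5 + 5·9^4 + 5·9^3 + 5·9^2 + 5·9 + 2; at 10: 10^(10 + 1) + 5·10^5 + 5·10^4 + 5·10^3 + 5·10^2 + 5·10 + 2 = 100000555552; next = 100000555551
base 10: 100000555551 = 10^(10 + 1) + 5·10^5 + 5·10^4 + 5·10^3 + 5·10^2 + 5·10 + 1; at 11: 11^(11 + 1) + 5·11^5 + 5·11^4 + 5·11^3 + 5·11^2 + 5·11 + 1 = 3138429262497; next = 3138429262496

3138429262497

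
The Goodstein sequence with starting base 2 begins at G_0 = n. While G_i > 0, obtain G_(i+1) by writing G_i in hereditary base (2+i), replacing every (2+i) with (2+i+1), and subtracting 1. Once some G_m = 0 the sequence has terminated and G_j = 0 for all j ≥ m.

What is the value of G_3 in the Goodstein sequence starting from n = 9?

9 —HB2→ 2^(2 + 1) + 1 —bump→ 3^(3 + 1) + 1 = 82 —(−1)→ 81
81 —HB3→ 3^(3 + 1) —bump→ 4^(4 + 1) = 1024 —(−1)→ 1023
1023 —HB4→ 3·4^4 + 3·4^3 + 3·4^2 + 3·4 + 3 —bump→ 3·5^5 + 3·5^3 + 3·5^2 + 3·5 + 3 = 9843 —(−1)→ 9842
9842 —HB5→ 3·5^5 + 3·5^3 + 3·5^2 + 3·5 + 2 —bump→ 3·6^6 + 3·6^3 + 3·6^2 + 3·6 + 2 = 140744 —(−1)→ 140743

9842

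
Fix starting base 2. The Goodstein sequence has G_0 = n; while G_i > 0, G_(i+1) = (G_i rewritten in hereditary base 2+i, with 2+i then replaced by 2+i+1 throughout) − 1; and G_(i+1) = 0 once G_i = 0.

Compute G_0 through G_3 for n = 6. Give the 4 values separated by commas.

6, 29, 257, 3125

i=0: 6 = 2^2 + 2 (b=2); 2→3: 3^3 + 3 = 30; 30−1 = 29
i=1: 29 = 3^3 + 2 (b=3); 3→4: 4^4 + 2 = 258; 258−1 = 257
i=2: 257 = 4^4 + 1 (b=4); 4→5: 5^5 + 1 = 3126; 3126−1 = 3125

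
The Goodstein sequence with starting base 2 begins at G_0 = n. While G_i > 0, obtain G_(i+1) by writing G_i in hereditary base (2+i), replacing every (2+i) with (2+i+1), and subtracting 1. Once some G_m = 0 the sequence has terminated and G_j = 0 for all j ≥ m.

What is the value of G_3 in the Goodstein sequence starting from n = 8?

6310

8 —HB2→ 2^(2 + 1) —bump→ 3^(3 + 1) = 81 —(−1)→ 80
80 —HB3→ 2·3^3 + 2·3^2 + 2·3 + 2 —bump→ 2·4^4 + 2·4^2 + 2·4 + 2 = 554 —(−1)→ 553
553 —HB4→ 2·4^4 + 2·4^2 + 2·4 + 1 —bump→ 2·5^5 + 2·5^2 + 2·5 + 1 = 6311 —(−1)→ 6310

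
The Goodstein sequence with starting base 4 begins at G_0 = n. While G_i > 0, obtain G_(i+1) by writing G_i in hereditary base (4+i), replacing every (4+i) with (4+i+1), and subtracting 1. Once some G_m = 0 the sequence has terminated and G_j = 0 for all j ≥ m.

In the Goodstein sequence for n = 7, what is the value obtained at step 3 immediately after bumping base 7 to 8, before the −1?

8

base 4: 7 = 4 + 3; at 5: 5 + 3 = 8; next = 7
base 5: 7 = 5 + 2; at 6: 6 + 2 = 8; next = 7
base 6: 7 = 6 + 1; at 7: 7 + 1 = 8; next = 7
base 7: 7 = 7; at 8: 8 = 8; next = 7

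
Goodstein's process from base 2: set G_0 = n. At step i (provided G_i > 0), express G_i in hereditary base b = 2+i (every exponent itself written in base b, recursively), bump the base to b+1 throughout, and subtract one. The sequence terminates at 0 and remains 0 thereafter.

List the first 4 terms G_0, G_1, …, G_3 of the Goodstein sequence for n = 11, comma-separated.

[0] 11 ≡ 2^(2 + 1) + 2 + 1 (base 2). Lift 3: 85. −1: 84.
[1] 84 ≡ 3^(3 + 1) + 3 (base 3). Lift 4: 1028. −1: 1027.
[2] 1027 ≡ 4^(4 + 1) + 3 (base 4). Lift 5: 15628. −1: 15627.

11, 84, 1027, 15627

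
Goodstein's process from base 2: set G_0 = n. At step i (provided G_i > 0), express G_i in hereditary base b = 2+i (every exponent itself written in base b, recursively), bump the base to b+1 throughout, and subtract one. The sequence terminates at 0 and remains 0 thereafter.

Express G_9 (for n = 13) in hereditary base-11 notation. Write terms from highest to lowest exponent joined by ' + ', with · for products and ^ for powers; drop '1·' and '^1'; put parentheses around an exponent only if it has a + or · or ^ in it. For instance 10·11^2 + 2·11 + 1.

i=0: 13 = 2^(2 + 1) + 2^2 + 1 (b=2); 2→3: 3^(3 + 1) + 3^3 + 1 = 109; 109−1 = 108
i=1: 108 = 3^(3 + 1) + 3^3 (b=3); 3→4: 4^(4 + 1) + 4^4 = 1280; 1280−1 = 1279
i=2: 1279 = 4^(4 + 1) + 3·4^3 + 3·4^2 + 3·4 + 3 (b=4); 4→5: 5^(5 + 1) + 3·5^3 + 3·5^2 + 3·5 + 3 = 16093; 16093−1 = 16092
i=3: 16092 = 5^(5 + 1) + 3·5^3 + 3·5^2 + 3·5 + 2 (b=5); 5→6: 6^(6 + 1) + 3·6^3 + 3·6^2 + 3·6 + 2 = 280712; 280712−1 = 280711
i=4: 280711 = 6^(6 + 1) + 3·6^3 + 3·6^2 + 3·6 + 1 (b=6); 6→7: 7^(7 + 1) + 3·7^3 + 3·7^2 + 3·7 + 1 = 5765999; 5765999−1 = 5765998
i=5: 5765998 = 7^(7 + 1) + 3·7^3 + 3·7^2 + 3·7 (b=7); 7→8: 8^(8 + 1) + 3·8^3 + 3·8^2 + 3·8 = 134219480; 134219480−1 = 134219479
i=6: 134219479 = 8^(8 + 1) + 3·8^3 + 3·8^2 + 2·8 + 7 (b=8); 8→9: 9^(9 + 1) + 3·9^3 + 3·9^2 + 2·9 + 7 = 3486786856; 3486786856−1 = 3486786855
i=7: 3486786855 = 9^(9 + 1) + 3·9^3 + 3·9^2 + 2·9 + 6 (b=9); 9→10: 10^(10 + 1) + 3·10^3 + 3·10^2 + 2·10 + 6 = 100000003326; 100000003326−1 = 100000003325
i=8: 100000003325 = 10^(10 + 1) + 3·10^3 + 3·10^2 + 2·10 + 5 (b=10); 10→11: 11^(11 + 1) + 3·11^3 + 3·11^2 + 2·11 + 5 = 3138428381104; 3138428381104−1 = 3138428381103

11^(11 + 1) + 3·11^3 + 3·11^2 + 2·11 + 4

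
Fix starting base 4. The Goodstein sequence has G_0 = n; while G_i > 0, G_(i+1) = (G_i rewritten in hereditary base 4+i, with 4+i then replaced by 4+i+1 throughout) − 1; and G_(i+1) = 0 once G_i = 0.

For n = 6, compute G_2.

[0] 6 ≡ 4 + 2 (base 4). Lift 5: 7. −1: 6.
[1] 6 ≡ 5 + 1 (base 5). Lift 6: 7. −1: 6.
[2] 6 ≡ 6 (base 6). Lift 7: 7. −1: 6.

6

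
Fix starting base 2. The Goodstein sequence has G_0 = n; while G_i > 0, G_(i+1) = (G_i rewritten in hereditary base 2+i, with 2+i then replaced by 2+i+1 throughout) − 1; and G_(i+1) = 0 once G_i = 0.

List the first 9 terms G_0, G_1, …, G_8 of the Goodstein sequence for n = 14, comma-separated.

G_0=14  [base 2] 2^(2 + 1) + 2^2 + 2  →[2↦3]→  3^(3 + 1) + 3^3 + 3 = 111  −1 ⇒ G_1=110
G_1=110  [base 3] 3^(3 + 1) + 3^3 + 2  →[3↦4]→  4^(4 + 1) + 4^4 + 2 = 1282  −1 ⇒ G_2=1281
G_2=1281  [base 4] 4^(4 + 1) + 4^4 + 1  →[4↦5]→  5^(5 + 1) + 5^5 + 1 = 18751  −1 ⇒ G_3=18750
G_3=18750  [base 5] 5^(5 + 1) + 5^5  →[5↦6]→  6^(6 + 1) + 6^6 = 326592  −1 ⇒ G_4=326591
G_4=326591  [base 6] 6^(6 + 1) + 5·6^5 + 5·6^4 + 5·6^3 + 5·6^2 + 5·6 + 5  →[6↦7]→  7^(7 + 1) + 5·7^5 + 5·7^4 + 5·7^3 + 5·7^2 + 5·7 + 5 = 5862841  −1 ⇒ G_5=5862840
G_5=5862840  [base 7] 7^(7 + 1) + 5·7^5 + 5·7^4 + 5·7^3 + 5·7^2 + 5·7 + 4  →[7↦8]→  8^(8 + 1) + 5·8^5 + 5·8^4 + 5·8^3 + 5·8^2 + 5·8 + 4 = 134404972  −1 ⇒ G_6=134404971
G_6=134404971  [base 8] 8^(8 + 1) + 5·8^5 + 5·8^4 + 5·8^3 + 5·8^2 + 5·8 + 3  →[8↦9]→  9^(9 + 1) + 5·9^5 + 5·9^4 + 5·9^3 + 5·9^2 + 5·9 + 3 = 3487116549  −1 ⇒ G_7=3487116548
G_7=3487116548  [base 9] 9^(9 + 1) + 5·9^5 + 5·9^4 + 5·9^3 + 5·9^2 + 5·9 + 2  →[9↦10]→  10^(10 + 1) + 5·10^5 + 5·10^4 + 5·10^3 + 5·10^2 + 5·10 + 2 = 100000555552  −1 ⇒ G_8=100000555551

14, 110, 1281, 18750, 326591, 5862840, 134404971, 3487116548, 100000555551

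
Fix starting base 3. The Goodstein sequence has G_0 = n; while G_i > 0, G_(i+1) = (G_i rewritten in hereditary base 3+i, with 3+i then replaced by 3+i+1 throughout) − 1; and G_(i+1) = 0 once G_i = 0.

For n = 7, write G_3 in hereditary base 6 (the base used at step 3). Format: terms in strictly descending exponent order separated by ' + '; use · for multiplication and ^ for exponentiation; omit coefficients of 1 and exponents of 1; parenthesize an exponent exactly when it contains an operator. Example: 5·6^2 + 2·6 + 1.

step 0: 7 = 2·3 + 1; sub 4 for 3: 2·4 + 1; = 9; G_1 = 9−1 = 8
step 1: 8 = 2·4; sub 5 for 4: 2·5; = 10; G_2 = 10−1 = 9
step 2: 9 = 5 + 4; sub 6 for 5: 6 + 4; = 10; G_3 = 10−1 = 9
step 3: 9 = 6 + 3; sub 7 for 6: 7 + 3; = 10; G_4 = 10−1 = 9

6 + 3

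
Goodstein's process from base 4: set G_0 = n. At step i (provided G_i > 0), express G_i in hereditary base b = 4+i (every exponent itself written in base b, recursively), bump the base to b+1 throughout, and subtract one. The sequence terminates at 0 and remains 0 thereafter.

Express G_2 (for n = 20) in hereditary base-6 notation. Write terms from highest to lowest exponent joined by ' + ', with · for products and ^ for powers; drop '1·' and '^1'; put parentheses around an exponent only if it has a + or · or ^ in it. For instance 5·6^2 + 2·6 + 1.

6^2 + 3

step 0: 20 = 4^2 + 4; sub 5 for 4: 5^2 + 5; = 30; G_1 = 30−1 = 29
step 1: 29 = 5^2 + 4; sub 6 for 5: 6^2 + 4; = 40; G_2 = 40−1 = 39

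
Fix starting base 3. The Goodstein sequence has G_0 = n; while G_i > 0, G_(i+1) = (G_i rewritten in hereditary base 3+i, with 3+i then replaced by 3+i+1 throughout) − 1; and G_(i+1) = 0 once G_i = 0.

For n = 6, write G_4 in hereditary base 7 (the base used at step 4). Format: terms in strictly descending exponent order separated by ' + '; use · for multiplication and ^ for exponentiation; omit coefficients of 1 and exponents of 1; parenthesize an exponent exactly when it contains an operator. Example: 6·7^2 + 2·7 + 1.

7

6 —HB3→ 2·3 —bump→ 2·4 = 8 —(−1)→ 7
7 —HB4→ 4 + 3 —bump→ 5 + 3 = 8 —(−1)→ 7
7 —HB5→ 5 + 2 —bump→ 6 + 2 = 8 —(−1)→ 7
7 —HB6→ 6 + 1 —bump→ 7 + 1 = 8 —(−1)→ 7
7 —HB7→ 7 —bump→ 8 = 8 —(−1)→ 7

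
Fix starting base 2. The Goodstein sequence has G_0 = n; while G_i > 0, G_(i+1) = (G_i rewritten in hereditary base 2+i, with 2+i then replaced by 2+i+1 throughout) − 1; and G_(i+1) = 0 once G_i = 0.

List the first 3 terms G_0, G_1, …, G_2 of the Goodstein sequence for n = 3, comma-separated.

3, 3, 3

base 2: 3 = 2 + 1; at 3: 3 + 1 = 4; next = 3
base 3: 3 = 3; at 4: 4 = 4; next = 3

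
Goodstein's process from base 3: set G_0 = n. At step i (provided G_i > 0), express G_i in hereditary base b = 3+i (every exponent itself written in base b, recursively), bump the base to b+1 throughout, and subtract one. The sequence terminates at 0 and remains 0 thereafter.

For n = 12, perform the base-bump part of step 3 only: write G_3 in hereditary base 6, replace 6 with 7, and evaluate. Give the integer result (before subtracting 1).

(0) 12|_3 = 3^2 + 3 ↦ 4^2 + 4|_4 = 20 ⇒ 19
(1) 19|_4 = 4^2 + 3 ↦ 5^2 + 3|_5 = 28 ⇒ 27
(2) 27|_5 = 5^2 + 2 ↦ 6^2 + 2|_6 = 38 ⇒ 37
(3) 37|_6 = 6^2 + 1 ↦ 7^2 + 1|_7 = 50 ⇒ 49

50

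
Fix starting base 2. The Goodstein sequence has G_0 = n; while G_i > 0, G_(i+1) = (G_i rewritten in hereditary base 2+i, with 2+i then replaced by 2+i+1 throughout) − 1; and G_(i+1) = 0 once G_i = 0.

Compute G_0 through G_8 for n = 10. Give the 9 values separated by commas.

G_0=10  [base 2] 2^(2 + 1) + 2  →[2↦3]→  3^(3 + 1) + 3 = 84  −1 ⇒ G_1=83
G_1=83  [base 3] 3^(3 + 1) + 2  →[3↦4]→  4^(4 + 1) + 2 = 1026  −1 ⇒ G_2=1025
G_2=1025  [base 4] 4^(4 + 1) + 1  →[4↦5]→  5^(5 + 1) + 1 = 15626  −1 ⇒ G_3=15625
G_3=15625  [base 5] 5^(5 + 1)  →[5↦6]→  6^(6 + 1) = 279936  −1 ⇒ G_4=279935
G_4=279935  [base 6] 5·6^6 + 5·6^5 + 5·6^4 + 5·6^3 + 5·6^2 + 5·6 + 5  →[6↦7]→  5·7^7 + 5·7^5 + 5·7^4 + 5·7^3 + 5·7^2 + 5·7 + 5 = 4215755  −1 ⇒ G_5=4215754
G_5=4215754  [base 7] 5·7^7 + 5·7^5 + 5·7^4 + 5·7^3 + 5·7^2 + 5·7 + 4  →[7↦8]→  5·8^8 + 5·8^5 + 5·8^4 + 5·8^3 + 5·8^2 + 5·8 + 4 = 84073324  −1 ⇒ G_6=84073323
G_6=84073323  [base 8] 5·8^8 + 5·8^5 + 5·8^4 + 5·8^3 + 5·8^2 + 5·8 + 3  →[8↦9]→  5·9^9 + 5·9^5 + 5·9^4 + 5·9^3 + 5·9^2 + 5·9 + 3 = 1937434593  −1 ⇒ G_7=1937434592
G_7=1937434592  [base 9] 5·9^9 + 5·9^5 + 5·9^4 + 5·9^3 + 5·9^2 + 5·9 + 2  →[9↦10]→  5·10^10 + 5·10^5 + 5·10^4 + 5·10^3 + 5·10^2 + 5·10 + 2 = 50000555552  −1 ⇒ G_8=50000555551

10, 83, 1025, 15625, 279935, 4215754, 84073323, 1937434592, 50000555551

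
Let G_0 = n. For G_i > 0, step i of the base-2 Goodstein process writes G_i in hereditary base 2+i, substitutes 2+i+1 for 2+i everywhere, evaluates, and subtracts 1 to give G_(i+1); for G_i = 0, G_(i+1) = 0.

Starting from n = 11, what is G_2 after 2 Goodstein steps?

(0) 11|_2 = 2^(2 + 1) + 2 + 1 ↦ 3^(3 + 1) + 3 + 1|_3 = 85 ⇒ 84
(1) 84|_3 = 3^(3 + 1) + 3 ↦ 4^(4 + 1) + 4|_4 = 1028 ⇒ 1027
(2) 1027|_4 = 4^(4 + 1) + 3 ↦ 5^(5 + 1) + 3|_5 = 15628 ⇒ 15627

1027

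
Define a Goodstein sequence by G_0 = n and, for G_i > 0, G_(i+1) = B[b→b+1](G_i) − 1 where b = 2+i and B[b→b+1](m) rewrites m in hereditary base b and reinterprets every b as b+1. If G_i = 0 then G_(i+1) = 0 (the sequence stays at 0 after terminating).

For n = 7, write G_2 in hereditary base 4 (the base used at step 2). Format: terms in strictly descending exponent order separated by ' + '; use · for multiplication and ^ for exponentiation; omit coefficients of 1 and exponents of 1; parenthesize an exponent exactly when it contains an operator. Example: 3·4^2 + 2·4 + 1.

base 2: 7 = 2^2 + 2 + 1; at 3: 3^3 + 3 + 1 = 31; next = 30
base 3: 30 = 3^3 + 3; at 4: 4^4 + 4 = 260; next = 259

4^4 + 3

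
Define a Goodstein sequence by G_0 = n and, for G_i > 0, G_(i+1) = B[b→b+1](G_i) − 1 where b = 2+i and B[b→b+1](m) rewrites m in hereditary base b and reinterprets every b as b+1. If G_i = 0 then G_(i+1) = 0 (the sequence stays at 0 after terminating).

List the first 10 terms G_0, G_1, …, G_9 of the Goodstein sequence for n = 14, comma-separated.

14, 110, 1281, 18750, 326591, 5862840, 134404971, 3487116548, 100000555551, 3138429262496

14 —HB2→ 2^(2 + 1) + 2^2 + 2 —bump→ 3^(3 + 1) + 3^3 + 3 = 111 —(−1)→ 110
110 —HB3→ 3^(3 + 1) + 3^3 + 2 —bump→ 4^(4 + 1) + 4^4 + 2 = 1282 —(−1)→ 1281
1281 —HB4→ 4^(4 + 1) + 4^4 + 1 —bump→ 5^(5 + 1) + 5^5 + 1 = 18751 —(−1)→ 18750
18750 —HB5→ 5^(5 + 1) + 5^5 —bump→ 6^(6 + 1) + 6^6 = 326592 —(−1)→ 326591
326591 —HB6→ 6^(6 + 1) + 5·6^5 + 5·6^4 + 5·6^3 + 5·6^2 + 5·6 + 5 —bump→ 7^(7 + 1) + 5·7^5 + 5·7^4 + 5·7^3 + 5·7^2 + 5·7 + 5 = 5862841 —(−1)→ 5862840
5862840 —HB7→ 7^(7 + 1) + 5·7^5 + 5·7^4 + 5·7^3 + 5·7^2 + 5·7 + 4 —bump→ 8^(8 + 1) + 5·8^5 + 5·8^4 + 5·8^3 + 5·8^2 + 5·8 + 4 = 134404972 —(−1)→ 134404971
134404971 —HB8→ 8^(8 + 1) + 5·8^5 + 5·8^4 + 5·8^3 + 5·8^2 + 5·8 + 3 —bump→ 9^(9 + 1) + 5·9^5 + 5·9^4 + 5·9^3 + 5·9^2 + 5·9 + 3 = 3487116549 —(−1)→ 3487116548
3487116548 —HB9→ 9^(9 + 1) + 5·9^5 + 5·9^4 + 5·9^3 + 5·9^2 + 5·9 + 2 —bump→ 10^(10 + 1) + 5·10^5 + 5·10^4 + 5·10^3 + 5·10^2 + 5·10 + 2 = 100000555552 —(−1)→ 100000555551
100000555551 —HB10→ 10^(10 + 1) + 5·10^5 + 5·10^4 + 5·10^3 + 5·10^2 + 5·10 + 1 —bump→ 11^(11 + 1) + 5·11^5 + 5·11^4 + 5·11^3 + 5·11^2 + 5·11 + 1 = 3138429262497 —(−1)→ 3138429262496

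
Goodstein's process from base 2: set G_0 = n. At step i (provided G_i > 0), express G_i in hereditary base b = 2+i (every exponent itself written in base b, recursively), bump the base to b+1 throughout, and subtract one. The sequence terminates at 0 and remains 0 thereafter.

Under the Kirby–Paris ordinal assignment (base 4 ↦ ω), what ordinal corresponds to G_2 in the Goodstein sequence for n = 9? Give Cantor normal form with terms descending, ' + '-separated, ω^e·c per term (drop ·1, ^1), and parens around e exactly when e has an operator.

9 —HB2→ 2^(2 + 1) + 1 —bump→ 3^(3 + 1) + 1 = 82 —(−1)→ 81
81 —HB3→ 3^(3 + 1) —bump→ 4^(4 + 1) = 1024 —(−1)→ 1023
1023 —HB4→ 3·4^4 + 3·4^3 + 3·4^2 + 3·4 + 3 —bump→ 3·5^5 + 3·5^3 + 3·5^2 + 3·5 + 3 = 9843 —(−1)→ 9842

ω^ω·3 + ω^3·3 + ω^2·3 + ω·3 + 3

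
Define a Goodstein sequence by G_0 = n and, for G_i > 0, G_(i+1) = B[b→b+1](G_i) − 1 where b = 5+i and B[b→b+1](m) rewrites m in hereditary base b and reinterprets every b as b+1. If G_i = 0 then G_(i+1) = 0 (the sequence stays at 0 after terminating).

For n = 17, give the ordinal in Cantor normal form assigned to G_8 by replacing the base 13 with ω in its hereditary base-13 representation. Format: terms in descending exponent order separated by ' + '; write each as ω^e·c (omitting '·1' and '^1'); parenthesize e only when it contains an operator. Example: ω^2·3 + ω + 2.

ω·2 + 2

base 5: 17 = 3·5 + 2; at 6: 3·6 + 2 = 20; next = 19
base 6: 19 = 3·6 + 1; at 7: 3·7 + 1 = 22; next = 21
base 7: 21 = 3·7; at 8: 3·8 = 24; next = 23
base 8: 23 = 2·8 + 7; at 9: 2·9 + 7 = 25; next = 24
base 9: 24 = 2·9 + 6; at 10: 2·10 + 6 = 26; next = 25
base 10: 25 = 2·10 + 5; at 11: 2·11 + 5 = 27; next = 26
base 11: 26 = 2·11 + 4; at 12: 2·12 + 4 = 28; next = 27
base 12: 27 = 2·12 + 3; at 13: 2·13 + 3 = 29; next = 28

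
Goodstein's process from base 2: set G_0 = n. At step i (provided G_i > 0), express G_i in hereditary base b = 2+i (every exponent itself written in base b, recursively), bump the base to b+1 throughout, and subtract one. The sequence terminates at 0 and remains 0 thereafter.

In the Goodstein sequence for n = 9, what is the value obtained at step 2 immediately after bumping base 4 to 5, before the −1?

G_0 = 9. HB_2(9) = 2^(2 + 1) + 1. Bump = 82. G_1 = 81.
G_1 = 81. HB_3(81) = 3^(3 + 1). Bump = 1024. G_2 = 1023.
G_2 = 1023. HB_4(1023) = 3·4^4 + 3·4^3 + 3·4^2 + 3·4 + 3. Bump = 9843. G_3 = 9842.

9843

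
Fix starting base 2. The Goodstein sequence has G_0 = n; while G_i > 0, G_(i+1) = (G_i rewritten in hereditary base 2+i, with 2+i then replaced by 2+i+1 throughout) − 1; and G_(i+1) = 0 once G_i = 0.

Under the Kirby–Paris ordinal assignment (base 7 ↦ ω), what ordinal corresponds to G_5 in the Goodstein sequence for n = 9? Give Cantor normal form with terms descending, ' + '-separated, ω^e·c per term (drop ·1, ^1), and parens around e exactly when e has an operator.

i=0: 9 = 2^(2 + 1) + 1 (b=2); 2→3: 3^(3 + 1) + 1 = 82; 82−1 = 81
i=1: 81 = 3^(3 + 1) (b=3); 3→4: 4^(4 + 1) = 1024; 1024−1 = 1023
i=2: 1023 = 3·4^4 + 3·4^3 + 3·4^2 + 3·4 + 3 (b=4); 4→5: 3·5^5 + 3·5^3 + 3·5^2 + 3·5 + 3 = 9843; 9843−1 = 9842
i=3: 9842 = 3·5^5 + 3·5^3 + 3·5^2 + 3·5 + 2 (b=5); 5→6: 3·6^6 + 3·6^3 + 3·6^2 + 3·6 + 2 = 140744; 140744−1 = 140743
i=4: 140743 = 3·6^6 + 3·6^3 + 3·6^2 + 3·6 + 1 (b=6); 6→7: 3·7^7 + 3·7^3 + 3·7^2 + 3·7 + 1 = 2471827; 2471827−1 = 2471826
i=5: 2471826 = 3·7^7 + 3·7^3 + 3·7^2 + 3·7 (b=7); 7→8: 3·8^8 + 3·8^3 + 3·8^2 + 3·8 = 50333400; 50333400−1 = 50333399

ω^ω·3 + ω^3·3 + ω^2·3 + ω·3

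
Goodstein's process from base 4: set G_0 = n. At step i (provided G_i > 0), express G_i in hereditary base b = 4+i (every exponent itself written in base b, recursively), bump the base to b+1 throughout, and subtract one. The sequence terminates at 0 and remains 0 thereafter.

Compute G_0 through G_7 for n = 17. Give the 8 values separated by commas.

17 —HB4→ 4^2 + 1 —bump→ 5^2 + 1 = 26 —(−1)→ 25
25 —HB5→ 5^2 —bump→ 6^2 = 36 —(−1)→ 35
35 —HB6→ 5·6 + 5 —bump→ 5·7 + 5 = 40 —(−1)→ 39
39 —HB7→ 5·7 + 4 —bump→ 5·8 + 4 = 44 —(−1)→ 43
43 —HB8→ 5·8 + 3 —bump→ 5·9 + 3 = 48 —(−1)→ 47
47 —HB9→ 5·9 + 2 —bump→ 5·10 + 2 = 52 —(−1)→ 51
51 —HB10→ 5·10 + 1 —bump→ 5·11 + 1 = 56 —(−1)→ 55

17, 25, 35, 39, 43, 47, 51, 55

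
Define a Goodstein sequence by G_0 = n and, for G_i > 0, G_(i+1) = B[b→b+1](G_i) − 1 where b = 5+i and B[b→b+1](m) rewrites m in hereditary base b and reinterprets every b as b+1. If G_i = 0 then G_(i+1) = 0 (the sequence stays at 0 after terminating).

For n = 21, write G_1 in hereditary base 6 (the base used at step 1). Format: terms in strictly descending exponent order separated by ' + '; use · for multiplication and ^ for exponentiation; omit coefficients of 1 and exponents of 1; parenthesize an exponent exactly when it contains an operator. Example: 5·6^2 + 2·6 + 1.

base 5: 21 = 4·5 + 1; at 6: 4·6 + 1 = 25; next = 24
base 6: 24 = 4·6; at 7: 4·7 = 28; next = 27

4·6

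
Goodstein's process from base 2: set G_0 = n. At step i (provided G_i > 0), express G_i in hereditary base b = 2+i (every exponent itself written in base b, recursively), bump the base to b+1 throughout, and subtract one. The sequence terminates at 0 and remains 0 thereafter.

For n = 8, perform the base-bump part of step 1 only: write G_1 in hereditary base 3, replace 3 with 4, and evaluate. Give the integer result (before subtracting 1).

base 2: 8 = 2^(2 + 1); at 3: 3^(3 + 1) = 81; next = 80
base 3: 80 = 2·3^3 + 2·3^2 + 2·3 + 2; at 4: 2·4^4 + 2·4^2 + 2·4 + 2 = 554; next = 553

554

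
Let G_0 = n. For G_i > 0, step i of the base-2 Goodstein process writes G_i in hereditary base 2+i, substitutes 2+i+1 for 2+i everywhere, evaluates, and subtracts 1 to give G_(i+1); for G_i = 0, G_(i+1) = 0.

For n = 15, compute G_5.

6588344

i=0: 15 = 2^(2 + 1) + 2^2 + 2 + 1 (b=2); 2→3: 3^(3 + 1) + 3^3 + 3 + 1 = 112; 112−1 = 111
i=1: 111 = 3^(3 + 1) + 3^3 + 3 (b=3); 3→4: 4^(4 + 1) + 4^4 + 4 = 1284; 1284−1 = 1283
i=2: 1283 = 4^(4 + 1) + 4^4 + 3 (b=4); 4→5: 5^(5 + 1) + 5^5 + 3 = 18753; 18753−1 = 18752
i=3: 18752 = 5^(5 + 1) + 5^5 + 2 (b=5); 5→6: 6^(6 + 1) + 6^6 + 2 = 326594; 326594−1 = 326593
i=4: 326593 = 6^(6 + 1) + 6^6 + 1 (b=6); 6→7: 7^(7 + 1) + 7^7 + 1 = 6588345; 6588345−1 = 6588344
i=5: 6588344 = 7^(7 + 1) + 7^7 (b=7); 7→8: 8^(8 + 1) + 8^8 = 150994944; 150994944−1 = 150994943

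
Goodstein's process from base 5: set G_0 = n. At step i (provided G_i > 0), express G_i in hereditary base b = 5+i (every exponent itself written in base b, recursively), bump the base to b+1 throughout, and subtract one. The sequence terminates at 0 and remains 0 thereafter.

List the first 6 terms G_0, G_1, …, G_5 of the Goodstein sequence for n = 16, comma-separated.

16, 18, 20, 21, 22, 23

[0] 16 ≡ 3·5 + 1 (base 5). Lift 6: 19. −1: 18.
[1] 18 ≡ 3·6 (base 6). Lift 7: 21. −1: 20.
[2] 20 ≡ 2·7 + 6 (base 7). Lift 8: 22. −1: 21.
[3] 21 ≡ 2·8 + 5 (base 8). Lift 9: 23. −1: 22.
[4] 22 ≡ 2·9 + 4 (base 9). Lift 10: 24. −1: 23.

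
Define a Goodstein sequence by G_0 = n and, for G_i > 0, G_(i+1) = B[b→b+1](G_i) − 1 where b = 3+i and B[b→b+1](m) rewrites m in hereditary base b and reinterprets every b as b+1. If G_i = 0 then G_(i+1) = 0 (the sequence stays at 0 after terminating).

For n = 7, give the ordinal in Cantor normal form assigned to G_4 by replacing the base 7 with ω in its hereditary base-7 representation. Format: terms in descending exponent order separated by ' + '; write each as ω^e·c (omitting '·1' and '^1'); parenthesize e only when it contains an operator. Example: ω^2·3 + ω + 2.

step 0: 7 = 2·3 + 1; sub 4 for 3: 2·4 + 1; = 9; G_1 = 9−1 = 8
step 1: 8 = 2·4; sub 5 for 4: 2·5; = 10; G_2 = 10−1 = 9
step 2: 9 = 5 + 4; sub 6 for 5: 6 + 4; = 10; G_3 = 10−1 = 9
step 3: 9 = 6 + 3; sub 7 for 6: 7 + 3; = 10; G_4 = 10−1 = 9
step 4: 9 = 7 + 2; sub 8 for 7: 8 + 2; = 10; G_5 = 10−1 = 9

ω + 2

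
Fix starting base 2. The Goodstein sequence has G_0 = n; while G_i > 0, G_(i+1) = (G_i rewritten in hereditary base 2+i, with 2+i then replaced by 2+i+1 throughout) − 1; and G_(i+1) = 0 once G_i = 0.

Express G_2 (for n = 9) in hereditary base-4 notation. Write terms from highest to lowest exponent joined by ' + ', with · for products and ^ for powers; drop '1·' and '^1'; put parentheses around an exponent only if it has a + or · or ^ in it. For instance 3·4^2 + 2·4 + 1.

3·4^4 + 3·4^3 + 3·4^2 + 3·4 + 3

G_0 = 9. HB_2(9) = 2^(2 + 1) + 1. Bump = 82. G_1 = 81.
G_1 = 81. HB_3(81) = 3^(3 + 1). Bump = 1024. G_2 = 1023.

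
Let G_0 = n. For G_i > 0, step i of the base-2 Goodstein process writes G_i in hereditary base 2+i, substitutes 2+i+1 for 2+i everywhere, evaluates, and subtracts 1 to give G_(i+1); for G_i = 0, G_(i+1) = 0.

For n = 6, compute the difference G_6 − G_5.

89204

[0] 6 ≡ 2^2 + 2 (base 2). Lift 3: 30. −1: 29.
[1] 29 ≡ 3^3 + 2 (base 3). Lift 4: 258. −1: 257.
[2] 257 ≡ 4^4 + 1 (base 4). Lift 5: 3126. −1: 3125.
[3] 3125 ≡ 5^5 (base 5). Lift 6: 46656. −1: 46655.
[4] 46655 ≡ 5·6^5 + 5·6^4 + 5·6^3 + 5·6^2 + 5·6 + 5 (base 6). Lift 7: 98040. −1: 98039.
[5] 98039 ≡ 5·7^5 + 5·7^4 + 5·7^3 + 5·7^2 + 5·7 + 4 (base 7). Lift 8: 187244. −1: 187243.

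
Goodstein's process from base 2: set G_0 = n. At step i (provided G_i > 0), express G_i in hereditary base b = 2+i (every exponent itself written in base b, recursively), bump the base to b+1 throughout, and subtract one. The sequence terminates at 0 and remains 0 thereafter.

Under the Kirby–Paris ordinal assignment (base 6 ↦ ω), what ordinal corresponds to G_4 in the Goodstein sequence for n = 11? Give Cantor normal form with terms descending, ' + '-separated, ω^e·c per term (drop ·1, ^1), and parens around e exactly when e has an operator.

ω^(ω + 1) + 1

G_0 = 11. HB_2(11) = 2^(2 + 1) + 2 + 1. Bump = 85. G_1 = 84.
G_1 = 84. HB_3(84) = 3^(3 + 1) + 3. Bump = 1028. G_2 = 1027.
G_2 = 1027. HB_4(1027) = 4^(4 + 1) + 3. Bump = 15628. G_3 = 15627.
G_3 = 15627. HB_5(15627) = 5^(5 + 1) + 2. Bump = 279938. G_4 = 279937.
G_4 = 279937. HB_6(279937) = 6^(6 + 1) + 1. Bump = 5764802. G_5 = 5764801.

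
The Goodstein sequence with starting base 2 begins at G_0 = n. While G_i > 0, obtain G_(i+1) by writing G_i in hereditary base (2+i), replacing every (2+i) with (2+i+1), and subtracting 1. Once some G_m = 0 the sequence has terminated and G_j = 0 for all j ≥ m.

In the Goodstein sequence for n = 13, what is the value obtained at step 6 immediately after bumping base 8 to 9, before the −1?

G_0 = 13. HB_2(13) = 2^(2 + 1) + 2^2 + 1. Bump = 109. G_1 = 108.
G_1 = 108. HB_3(108) = 3^(3 + 1) + 3^3. Bump = 1280. G_2 = 1279.
G_2 = 1279. HB_4(1279) = 4^(4 + 1) + 3·4^3 + 3·4^2 + 3·4 + 3. Bump = 16093. G_3 = 16092.
G_3 = 16092. HB_5(16092) = 5^(5 + 1) + 3·5^3 + 3·5^2 + 3·5 + 2. Bump = 280712. G_4 = 280711.
G_4 = 280711. HB_6(280711) = 6^(6 + 1) + 3·6^3 + 3·6^2 + 3·6 + 1. Bump = 5765999. G_5 = 5765998.
G_5 = 5765998. HB_7(5765998) = 7^(7 + 1) + 3·7^3 + 3·7^2 + 3·7. Bump = 134219480. G_6 = 134219479.
G_6 = 134219479. HB_8(134219479) = 8^(8 + 1) + 3·8^3 + 3·8^2 + 2·8 + 7. Bump = 3486786856. G_7 = 3486786855.

3486786856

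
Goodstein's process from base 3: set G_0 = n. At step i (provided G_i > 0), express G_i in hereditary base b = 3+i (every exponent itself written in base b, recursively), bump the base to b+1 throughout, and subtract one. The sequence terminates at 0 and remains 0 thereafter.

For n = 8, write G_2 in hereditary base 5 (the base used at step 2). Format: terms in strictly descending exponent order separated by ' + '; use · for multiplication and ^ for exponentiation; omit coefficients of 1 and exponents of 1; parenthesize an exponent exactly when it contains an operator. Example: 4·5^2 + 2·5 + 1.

i=0: 8 = 2·3 + 2 (b=3); 3→4: 2·4 + 2 = 10; 10−1 = 9
i=1: 9 = 2·4 + 1 (b=4); 4→5: 2·5 + 1 = 11; 11−1 = 10
i=2: 10 = 2·5 (b=5); 5→6: 2·6 = 12; 12−1 = 11

2·5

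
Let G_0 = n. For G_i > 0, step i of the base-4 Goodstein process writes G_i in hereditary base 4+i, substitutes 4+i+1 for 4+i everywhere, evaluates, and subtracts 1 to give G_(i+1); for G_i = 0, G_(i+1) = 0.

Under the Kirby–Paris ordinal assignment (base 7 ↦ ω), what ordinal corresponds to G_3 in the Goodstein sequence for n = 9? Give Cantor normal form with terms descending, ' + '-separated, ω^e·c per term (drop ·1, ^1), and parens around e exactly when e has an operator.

ω + 4

(0) 9|_4 = 2·4 + 1 ↦ 2·5 + 1|_5 = 11 ⇒ 10
(1) 10|_5 = 2·5 ↦ 2·6|_6 = 12 ⇒ 11
(2) 11|_6 = 6 + 5 ↦ 7 + 5|_7 = 12 ⇒ 11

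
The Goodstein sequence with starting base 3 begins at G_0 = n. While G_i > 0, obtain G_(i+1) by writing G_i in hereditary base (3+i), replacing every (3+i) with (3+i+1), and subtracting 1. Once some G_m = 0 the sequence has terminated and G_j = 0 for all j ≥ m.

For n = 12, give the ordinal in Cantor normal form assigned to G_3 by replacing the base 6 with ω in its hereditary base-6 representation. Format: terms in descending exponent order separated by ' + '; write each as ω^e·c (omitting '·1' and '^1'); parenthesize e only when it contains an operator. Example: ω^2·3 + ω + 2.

base 3: 12 = 3^2 + 3; at 4: 4^2 + 4 = 20; next = 19
base 4: 19 = 4^2 + 3; at 5: 5^2 + 3 = 28; next = 27
base 5: 27 = 5^2 + 2; at 6: 6^2 + 2 = 38; next = 37
base 6: 37 = 6^2 + 1; at 7: 7^2 + 1 = 50; next = 49

ω^2 + 1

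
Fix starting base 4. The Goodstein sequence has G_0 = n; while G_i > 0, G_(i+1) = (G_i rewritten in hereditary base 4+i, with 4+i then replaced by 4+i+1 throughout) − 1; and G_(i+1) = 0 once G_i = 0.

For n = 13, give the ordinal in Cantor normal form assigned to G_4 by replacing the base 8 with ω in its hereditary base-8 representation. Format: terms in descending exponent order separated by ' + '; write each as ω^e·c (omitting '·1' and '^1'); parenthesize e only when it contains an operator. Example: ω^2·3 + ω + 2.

ω·2 + 3

base 4: 13 = 3·4 + 1; at 5: 3·5 + 1 = 16; next = 15
base 5: 15 = 3·5; at 6: 3·6 = 18; next = 17
base 6: 17 = 2·6 + 5; at 7: 2·7 + 5 = 19; next = 18
base 7: 18 = 2·7 + 4; at 8: 2·8 + 4 = 20; next = 19
base 8: 19 = 2·8 + 3; at 9: 2·9 + 3 = 21; next = 20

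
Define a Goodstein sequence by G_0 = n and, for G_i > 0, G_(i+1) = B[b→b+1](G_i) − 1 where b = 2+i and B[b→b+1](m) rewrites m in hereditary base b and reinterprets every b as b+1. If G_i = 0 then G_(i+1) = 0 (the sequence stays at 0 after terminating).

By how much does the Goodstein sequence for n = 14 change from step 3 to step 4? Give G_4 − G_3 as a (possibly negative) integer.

G_0=14  [base 2] 2^(2 + 1) + 2^2 + 2  →[2↦3]→  3^(3 + 1) + 3^3 + 3 = 111  −1 ⇒ G_1=110
G_1=110  [base 3] 3^(3 + 1) + 3^3 + 2  →[3↦4]→  4^(4 + 1) + 4^4 + 2 = 1282  −1 ⇒ G_2=1281
G_2=1281  [base 4] 4^(4 + 1) + 4^4 + 1  →[4↦5]→  5^(5 + 1) + 5^5 + 1 = 18751  −1 ⇒ G_3=18750
G_3=18750  [base 5] 5^(5 + 1) + 5^5  →[5↦6]→  6^(6 + 1) + 6^6 = 326592  −1 ⇒ G_4=326591

307841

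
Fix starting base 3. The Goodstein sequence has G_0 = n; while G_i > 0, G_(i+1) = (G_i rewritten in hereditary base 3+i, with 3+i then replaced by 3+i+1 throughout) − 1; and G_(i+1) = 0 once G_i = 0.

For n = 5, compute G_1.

5

(0) 5|_3 = 3 + 2 ↦ 4 + 2|_4 = 6 ⇒ 5
(1) 5|_4 = 4 + 1 ↦ 5 + 1|_5 = 6 ⇒ 5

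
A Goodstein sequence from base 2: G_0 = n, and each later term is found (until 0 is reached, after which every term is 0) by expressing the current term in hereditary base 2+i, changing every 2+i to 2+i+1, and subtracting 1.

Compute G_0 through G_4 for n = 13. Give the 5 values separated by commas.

13, 108, 1279, 16092, 280711

G_0=13  [base 2] 2^(2 + 1) + 2^2 + 1  →[2↦3]→  3^(3 + 1) + 3^3 + 1 = 109  −1 ⇒ G_1=108
G_1=108  [base 3] 3^(3 + 1) + 3^3  →[3↦4]→  4^(4 + 1) + 4^4 = 1280  −1 ⇒ G_2=1279
G_2=1279  [base 4] 4^(4 + 1) + 3·4^3 + 3·4^2 + 3·4 + 3  →[4↦5]→  5^(5 + 1) + 3·5^3 + 3·5^2 + 3·5 + 3 = 16093  −1 ⇒ G_3=16092
G_3=16092  [base 5] 5^(5 + 1) + 3·5^3 + 3·5^2 + 3·5 + 2  →[5↦6]→  6^(6 + 1) + 3·6^3 + 3·6^2 + 3·6 + 2 = 280712  −1 ⇒ G_4=280711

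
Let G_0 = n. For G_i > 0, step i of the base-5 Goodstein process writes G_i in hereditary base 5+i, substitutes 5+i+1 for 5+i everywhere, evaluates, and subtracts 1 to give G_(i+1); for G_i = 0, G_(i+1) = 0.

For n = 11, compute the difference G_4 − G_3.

0

i=0: 11 = 2·5 + 1 (b=5); 5→6: 2·6 + 1 = 13; 13−1 = 12
i=1: 12 = 2·6 (b=6); 6→7: 2·7 = 14; 14−1 = 13
i=2: 13 = 7 + 6 (b=7); 7→8: 8 + 6 = 14; 14−1 = 13
i=3: 13 = 8 + 5 (b=8); 8→9: 9 + 5 = 14; 14−1 = 13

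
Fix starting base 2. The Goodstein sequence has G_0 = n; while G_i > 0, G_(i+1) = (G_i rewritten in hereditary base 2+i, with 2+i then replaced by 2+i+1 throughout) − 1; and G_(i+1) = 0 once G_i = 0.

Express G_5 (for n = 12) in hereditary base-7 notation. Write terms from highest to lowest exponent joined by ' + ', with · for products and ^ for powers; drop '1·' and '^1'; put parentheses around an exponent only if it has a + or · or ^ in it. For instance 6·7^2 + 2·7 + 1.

12 —HB2→ 2^(2 + 1) + 2^2 —bump→ 3^(3 + 1) + 3^3 = 108 —(−1)→ 107
107 —HB3→ 3^(3 + 1) + 2·3^2 + 2·3 + 2 —bump→ 4^(4 + 1) + 2·4^2 + 2·4 + 2 = 1066 —(−1)→ 1065
1065 —HB4→ 4^(4 + 1) + 2·4^2 + 2·4 + 1 —bump→ 5^(5 + 1) + 2·5^2 + 2·5 + 1 = 15686 —(−1)→ 15685
15685 —HB5→ 5^(5 + 1) + 2·5^2 + 2·5 —bump→ 6^(6 + 1) + 2·6^2 + 2·6 = 280020 —(−1)→ 280019
280019 —HB6→ 6^(6 + 1) + 2·6^2 + 6 + 5 —bump→ 7^(7 + 1) + 2·7^2 + 7 + 5 = 5764911 —(−1)→ 5764910

7^(7 + 1) + 2·7^2 + 7 + 4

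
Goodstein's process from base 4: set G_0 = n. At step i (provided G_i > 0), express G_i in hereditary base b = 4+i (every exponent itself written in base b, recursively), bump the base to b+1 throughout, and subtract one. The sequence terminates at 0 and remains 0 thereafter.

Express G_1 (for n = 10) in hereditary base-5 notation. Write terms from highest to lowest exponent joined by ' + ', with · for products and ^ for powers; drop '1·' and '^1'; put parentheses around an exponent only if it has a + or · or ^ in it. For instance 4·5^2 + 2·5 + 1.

2·5 + 1

base 4: 10 = 2·4 + 2; at 5: 2·5 + 2 = 12; next = 11
base 5: 11 = 2·5 + 1; at 6: 2·6 + 1 = 13; next = 12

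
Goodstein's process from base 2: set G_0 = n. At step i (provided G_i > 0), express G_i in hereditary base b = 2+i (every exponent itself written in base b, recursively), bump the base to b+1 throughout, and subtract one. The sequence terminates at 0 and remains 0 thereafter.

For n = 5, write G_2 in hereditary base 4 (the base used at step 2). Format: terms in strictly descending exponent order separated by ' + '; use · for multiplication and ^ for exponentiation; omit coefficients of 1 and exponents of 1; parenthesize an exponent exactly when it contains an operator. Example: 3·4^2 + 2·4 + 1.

3·4^3 + 3·4^2 + 3·4 + 3

[0] 5 ≡ 2^2 + 1 (base 2). Lift 3: 28. −1: 27.
[1] 27 ≡ 3^3 (base 3). Lift 4: 256. −1: 255.
[2] 255 ≡ 3·4^3 + 3·4^2 + 3·4 + 3 (base 4). Lift 5: 468. −1: 467.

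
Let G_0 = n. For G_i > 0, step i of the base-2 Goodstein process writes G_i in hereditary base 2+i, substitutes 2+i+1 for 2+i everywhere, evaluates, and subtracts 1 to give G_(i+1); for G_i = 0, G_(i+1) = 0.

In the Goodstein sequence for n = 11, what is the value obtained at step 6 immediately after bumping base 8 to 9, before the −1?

2749609303

base 2: 11 = 2^(2 + 1) + 2 + 1; at 3: 3^(3 + 1) + 3 + 1 = 85; next = 84
base 3: 84 = 3^(3 + 1) + 3; at 4: 4^(4 + 1) + 4 = 1028; next = 1027
base 4: 1027 = 4^(4 + 1) + 3; at 5: 5^(5 + 1) + 3 = 15628; next = 15627
base 5: 15627 = 5^(5 + 1) + 2; at 6: 6^(6 + 1) + 2 = 279938; next = 279937
base 6: 279937 = 6^(6 + 1) + 1; at 7: 7^(7 + 1) + 1 = 5764802; next = 5764801
base 7: 5764801 = 7^(7 + 1); at 8: 8^(8 + 1) = 134217728; next = 134217727
base 8: 134217727 = 7·8^8 + 7·8^7 + 7·8^6 + 7·8^5 + 7·8^4 + 7·8^3 + 7·8^2 + 7·8 + 7; at 9: 7·9^9 + 7·9^7 + 7·9^6 + 7·9^5 + 7·9^4 + 7·9^3 + 7·9^2 + 7·9 + 7 = 2749609303; next = 2749609302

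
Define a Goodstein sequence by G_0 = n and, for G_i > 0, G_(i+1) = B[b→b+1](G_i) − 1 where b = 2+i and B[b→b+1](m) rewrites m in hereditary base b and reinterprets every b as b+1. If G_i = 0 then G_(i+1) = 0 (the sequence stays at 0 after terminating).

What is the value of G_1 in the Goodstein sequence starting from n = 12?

107

base 2: 12 = 2^(2 + 1) + 2^2; at 3: 3^(3 + 1) + 3^3 = 108; next = 107
base 3: 107 = 3^(3 + 1) + 2·3^2 + 2·3 + 2; at 4: 4^(4 + 1) + 2·4^2 + 2·4 + 2 = 1066; next = 1065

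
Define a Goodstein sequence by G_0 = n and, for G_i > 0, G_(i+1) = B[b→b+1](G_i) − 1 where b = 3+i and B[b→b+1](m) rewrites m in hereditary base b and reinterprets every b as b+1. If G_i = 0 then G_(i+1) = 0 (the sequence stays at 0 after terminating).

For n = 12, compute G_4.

49

i=0: 12 = 3^2 + 3 (b=3); 3→4: 4^2 + 4 = 20; 20−1 = 19
i=1: 19 = 4^2 + 3 (b=4); 4→5: 5^2 + 3 = 28; 28−1 = 27
i=2: 27 = 5^2 + 2 (b=5); 5→6: 6^2 + 2 = 38; 38−1 = 37
i=3: 37 = 6^2 + 1 (b=6); 6→7: 7^2 + 1 = 50; 50−1 = 49
i=4: 49 = 7^2 (b=7); 7→8: 8^2 = 64; 64−1 = 63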